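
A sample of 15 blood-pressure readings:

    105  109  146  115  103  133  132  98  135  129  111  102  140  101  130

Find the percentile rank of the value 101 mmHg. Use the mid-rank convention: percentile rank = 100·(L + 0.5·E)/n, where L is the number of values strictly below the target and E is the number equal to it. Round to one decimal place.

Sorted: 98, 101, 102, 103, 105, 109, 111, 115, 129, 130, 132, 133, 135, 140, 146.
Count below 101: L = 1; count equal: E = 1; n = 15.
Percentile rank = 100·(1 + 0.5·1)/15 = 100·1.5/15 = 10.

10.0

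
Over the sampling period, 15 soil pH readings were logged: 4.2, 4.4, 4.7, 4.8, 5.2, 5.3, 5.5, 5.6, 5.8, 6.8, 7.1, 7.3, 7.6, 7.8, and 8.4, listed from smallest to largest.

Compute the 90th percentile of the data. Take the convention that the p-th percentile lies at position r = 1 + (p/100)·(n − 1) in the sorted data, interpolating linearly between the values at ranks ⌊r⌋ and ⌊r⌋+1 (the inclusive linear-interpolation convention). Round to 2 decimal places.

n = 15.
r = 1 + (90/100)·(15 − 1) = 1 + 12.6 = 13.6.
Rank 13 is 7.6 and rank 14 is 7.8.
Interpolate: 7.6 + 0.6·(7.8 − 7.6) = 7.6 + 0.6·0.2 = 7.72.

7.72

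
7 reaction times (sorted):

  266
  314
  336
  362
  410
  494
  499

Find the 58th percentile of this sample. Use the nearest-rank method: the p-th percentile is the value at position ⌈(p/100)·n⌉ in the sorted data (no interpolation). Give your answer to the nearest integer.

410

n = 7.
Position = ⌈58/100 · 7⌉ = ⌈4.06⌉ = 5.
The value at rank 5 is 410.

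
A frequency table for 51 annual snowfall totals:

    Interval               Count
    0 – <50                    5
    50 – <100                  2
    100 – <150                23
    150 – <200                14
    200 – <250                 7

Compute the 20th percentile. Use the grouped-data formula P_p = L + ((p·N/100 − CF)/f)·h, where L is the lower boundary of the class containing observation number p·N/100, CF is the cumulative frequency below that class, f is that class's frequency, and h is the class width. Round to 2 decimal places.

106.96

N = 51; target position k = 20/100 · 51 = 10.2.
Cumulative frequencies: 5, 7, 30, 44, 51.
Observation 10.2 falls in the class 100 – <150.
L = 100, CF = 7, f = 23, h = 50.
P20 = 100 + ((10.2 − 7)/23)·50 = 100 + 6.95652 = 106.957.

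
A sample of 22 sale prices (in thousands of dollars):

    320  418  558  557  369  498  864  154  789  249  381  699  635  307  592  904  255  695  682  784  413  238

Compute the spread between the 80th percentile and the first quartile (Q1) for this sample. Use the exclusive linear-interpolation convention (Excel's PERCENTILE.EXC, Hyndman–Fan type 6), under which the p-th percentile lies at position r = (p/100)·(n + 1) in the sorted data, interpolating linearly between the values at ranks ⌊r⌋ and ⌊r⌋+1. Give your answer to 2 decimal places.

Sorted: 154, 238, 249, 255, 307, 320, 369, 381, 413, 418, 498, 557, 558, 592, 635, 682, 695, 699, 784, 789, 864, 904.
n = 22.
P25: r = 5.75; ranks 5–6 are 307, 320; interpolating gives 316.75.
P80: r = 18.4; ranks 18–19 are 699, 784; interpolating gives 733.
Difference: 733 − 316.75 = 416.25.

416.25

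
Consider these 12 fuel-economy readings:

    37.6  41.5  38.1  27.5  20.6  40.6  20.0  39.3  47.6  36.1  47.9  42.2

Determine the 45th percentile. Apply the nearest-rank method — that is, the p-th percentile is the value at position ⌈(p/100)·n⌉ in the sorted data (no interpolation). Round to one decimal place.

38.1

Sorted: 20.0, 20.6, 27.5, 36.1, 37.6, 38.1, 39.3, 40.6, 41.5, 42.2, 47.6, 47.9.
n = 12.
Position = ⌈45/100 · 12⌉ = ⌈5.4⌉ = 6.
The value at rank 6 is 38.1.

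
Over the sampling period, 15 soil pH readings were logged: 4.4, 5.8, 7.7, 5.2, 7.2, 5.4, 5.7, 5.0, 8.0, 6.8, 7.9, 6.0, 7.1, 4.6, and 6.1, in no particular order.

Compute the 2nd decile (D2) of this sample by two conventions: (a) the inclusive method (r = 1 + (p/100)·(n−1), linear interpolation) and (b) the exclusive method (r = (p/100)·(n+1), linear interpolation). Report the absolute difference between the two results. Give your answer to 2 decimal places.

Sorted: 4.4, 4.6, 5.0, 5.2, 5.4, 5.7, 5.8, 6.0, 6.1, 6.8, 7.1, 7.2, 7.7, 7.9, 8.0.
n = 15.
(a) r = 3.8; between ranks 3 (5.0) and 4 (5.2): 5.16.
(b) r = 3.2; between ranks 3 (5.0) and 4 (5.2): 5.04.
|5.16 − 5.04| = 0.12.

0.12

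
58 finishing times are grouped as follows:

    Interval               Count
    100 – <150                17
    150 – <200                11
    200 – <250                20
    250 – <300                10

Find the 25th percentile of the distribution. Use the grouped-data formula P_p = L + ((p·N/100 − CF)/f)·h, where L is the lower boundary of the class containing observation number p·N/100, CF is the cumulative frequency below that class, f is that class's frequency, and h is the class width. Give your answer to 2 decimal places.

N = 58; target position k = 25/100 · 58 = 14.5.
Cumulative frequencies: 17, 28, 48, 58.
Observation 14.5 falls in the class 100 – <150.
L = 100, CF = 0, f = 17, h = 50.
P25 = 100 + ((14.5 − 0)/17)·50 = 100 + 42.6471 = 142.647.

142.65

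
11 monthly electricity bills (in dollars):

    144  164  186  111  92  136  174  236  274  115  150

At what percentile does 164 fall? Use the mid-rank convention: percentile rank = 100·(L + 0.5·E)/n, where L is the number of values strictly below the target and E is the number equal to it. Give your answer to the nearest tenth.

59.1

Sorted: 92, 111, 115, 136, 144, 150, 164, 174, 186, 236, 274.
Count below 164: L = 6; count equal: E = 1; n = 11.
Percentile rank = 100·(6 + 0.5·1)/11 = 100·6.5/11 = 59.09.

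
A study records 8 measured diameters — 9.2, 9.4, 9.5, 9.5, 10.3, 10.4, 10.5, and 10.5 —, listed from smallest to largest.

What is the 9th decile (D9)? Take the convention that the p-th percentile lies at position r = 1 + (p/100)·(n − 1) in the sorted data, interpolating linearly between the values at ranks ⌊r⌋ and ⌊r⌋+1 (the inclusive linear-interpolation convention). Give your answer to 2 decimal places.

10.50

n = 8.
r = 1 + (90/100)·(8 − 1) = 1 + 6.3 = 7.3.
Rank 7 is 10.5 and rank 8 is 10.5.
Interpolate: 10.5 + 0.3·(10.5 − 10.5) = 10.5 + 0.3·0 = 10.5.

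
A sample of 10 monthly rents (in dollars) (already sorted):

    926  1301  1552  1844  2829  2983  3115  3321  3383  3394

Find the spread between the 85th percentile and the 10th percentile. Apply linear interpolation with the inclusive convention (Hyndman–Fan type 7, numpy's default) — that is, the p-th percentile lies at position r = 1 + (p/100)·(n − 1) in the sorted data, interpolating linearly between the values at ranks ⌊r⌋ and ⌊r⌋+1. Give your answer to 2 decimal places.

2097.80

n = 10.
P10: r = 1.9; ranks 1–2 are 926, 1301; interpolating gives 1263.5.
P85: r = 8.65; ranks 8–9 are 3321, 3383; interpolating gives 3361.3.
Difference: 3361.3 − 1263.5 = 2097.8.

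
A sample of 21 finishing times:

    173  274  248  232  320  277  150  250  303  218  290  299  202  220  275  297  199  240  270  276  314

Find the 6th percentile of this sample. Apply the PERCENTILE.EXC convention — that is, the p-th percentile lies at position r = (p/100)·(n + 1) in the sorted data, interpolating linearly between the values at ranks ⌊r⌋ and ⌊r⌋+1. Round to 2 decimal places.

Sorted: 150, 173, 199, 202, 218, 220, 232, 240, 248, 250, 270, 274, 275, 276, 277, 290, 297, 299, 303, 314, 320.
n = 21.
r = (6/100)·(21 + 1) = 1.32.
Rank 1 is 150 and rank 2 is 173.
Interpolate: 150 + 0.32·(173 − 150) = 150 + 0.32·23 = 157.36.

157.36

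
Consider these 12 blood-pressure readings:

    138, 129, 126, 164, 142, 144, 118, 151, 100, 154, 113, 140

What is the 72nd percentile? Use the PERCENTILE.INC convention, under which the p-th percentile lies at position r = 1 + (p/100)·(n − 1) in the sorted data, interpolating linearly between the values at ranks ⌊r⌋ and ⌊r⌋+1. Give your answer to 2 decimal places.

Sorted: 100, 113, 118, 126, 129, 138, 140, 142, 144, 151, 154, 164.
n = 12.
r = 1 + (72/100)·(12 − 1) = 1 + 7.92 = 8.92.
Rank 8 is 142 and rank 9 is 144.
Interpolate: 142 + 0.92·(144 − 142) = 142 + 0.92·2 = 143.84.

143.84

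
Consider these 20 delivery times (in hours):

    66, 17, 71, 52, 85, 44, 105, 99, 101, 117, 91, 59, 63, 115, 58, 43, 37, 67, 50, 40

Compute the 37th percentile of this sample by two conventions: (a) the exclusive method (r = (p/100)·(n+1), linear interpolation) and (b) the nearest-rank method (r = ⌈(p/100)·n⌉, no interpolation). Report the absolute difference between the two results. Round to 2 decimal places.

1.38

Sorted: 17, 37, 40, 43, 44, 50, 52, 58, 59, 63, 66, 67, 71, 85, 91, 99, 101, 105, 115, 117.
n = 20.
(a) r = 7.77; between ranks 7 (52) and 8 (58): 56.62.
(b) the nearest-rank method: rank 8 → 58.
|56.62 − 58| = 1.38.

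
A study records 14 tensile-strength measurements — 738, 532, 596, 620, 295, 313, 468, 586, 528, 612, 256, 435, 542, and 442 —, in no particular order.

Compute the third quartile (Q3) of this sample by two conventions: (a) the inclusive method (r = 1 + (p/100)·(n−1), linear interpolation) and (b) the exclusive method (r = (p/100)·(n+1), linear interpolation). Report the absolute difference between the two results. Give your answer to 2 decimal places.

6.50

Sorted: 256, 295, 313, 435, 442, 468, 528, 532, 542, 586, 596, 612, 620, 738.
n = 14.
(a) r = 10.75; between ranks 10 (586) and 11 (596): 593.5.
(b) r = 11.25; between ranks 11 (596) and 12 (612): 600.
|593.5 − 600| = 6.5.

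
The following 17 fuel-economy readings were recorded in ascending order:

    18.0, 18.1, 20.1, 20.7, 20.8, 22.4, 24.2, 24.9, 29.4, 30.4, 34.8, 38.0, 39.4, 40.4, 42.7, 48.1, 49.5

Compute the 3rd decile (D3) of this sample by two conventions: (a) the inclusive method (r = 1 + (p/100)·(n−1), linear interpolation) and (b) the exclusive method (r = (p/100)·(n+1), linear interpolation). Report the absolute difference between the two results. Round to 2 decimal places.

n = 17.
(a) r = 5.8; between ranks 5 (20.8) and 6 (22.4): 22.08.
(b) r = 5.4; between ranks 5 (20.8) and 6 (22.4): 21.44.
|22.08 − 21.44| = 0.64.

0.64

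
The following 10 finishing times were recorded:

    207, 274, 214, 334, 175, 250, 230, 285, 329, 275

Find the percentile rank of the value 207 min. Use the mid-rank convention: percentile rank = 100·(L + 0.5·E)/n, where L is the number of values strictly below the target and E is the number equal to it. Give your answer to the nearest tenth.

Sorted: 175, 207, 214, 230, 250, 274, 275, 285, 329, 334.
Count below 207: L = 1; count equal: E = 1; n = 10.
Percentile rank = 100·(1 + 0.5·1)/10 = 100·1.5/10 = 15.

15.0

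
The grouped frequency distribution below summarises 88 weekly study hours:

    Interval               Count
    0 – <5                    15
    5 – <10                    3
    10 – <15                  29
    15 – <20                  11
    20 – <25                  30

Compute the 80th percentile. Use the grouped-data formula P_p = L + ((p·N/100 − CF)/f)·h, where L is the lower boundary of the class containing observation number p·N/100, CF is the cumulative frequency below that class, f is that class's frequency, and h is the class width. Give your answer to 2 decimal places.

N = 88; target position k = 80/100 · 88 = 70.4.
Cumulative frequencies: 15, 18, 47, 58, 88.
Observation 70.4 falls in the class 20 – <25.
L = 20, CF = 58, f = 30, h = 5.
P80 = 20 + ((70.4 − 58)/30)·5 = 20 + 2.06667 = 22.0667.

22.07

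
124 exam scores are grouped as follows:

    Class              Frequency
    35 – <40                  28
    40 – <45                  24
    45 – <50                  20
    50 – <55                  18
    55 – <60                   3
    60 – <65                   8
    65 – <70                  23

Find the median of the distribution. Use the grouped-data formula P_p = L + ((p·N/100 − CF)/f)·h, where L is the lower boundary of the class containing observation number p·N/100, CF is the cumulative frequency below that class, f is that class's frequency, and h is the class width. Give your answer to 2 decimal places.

47.50

N = 124; target position k = 50/100 · 124 = 62.
Cumulative frequencies: 28, 52, 72, 90, 93, 101, 124.
Observation 62 falls in the class 45 – <50.
L = 45, CF = 52, f = 20, h = 5.
P50 = 45 + ((62 − 52)/20)·5 = 45 + 2.5 = 47.5.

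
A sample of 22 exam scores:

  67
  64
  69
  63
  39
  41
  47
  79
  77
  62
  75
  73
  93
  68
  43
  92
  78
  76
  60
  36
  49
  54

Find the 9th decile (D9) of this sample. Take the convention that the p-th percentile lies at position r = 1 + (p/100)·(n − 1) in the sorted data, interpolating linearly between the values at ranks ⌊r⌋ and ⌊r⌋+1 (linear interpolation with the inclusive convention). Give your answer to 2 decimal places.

78.90

Sorted: 36, 39, 41, 43, 47, 49, 54, 60, 62, 63, 64, 67, 68, 69, 73, 75, 76, 77, 78, 79, 92, 93.
n = 22.
r = 1 + (90/100)·(22 − 1) = 1 + 18.9 = 19.9.
Rank 19 is 78 and rank 20 is 79.
Interpolate: 78 + 0.9·(79 − 78) = 78 + 0.9·1 = 78.9.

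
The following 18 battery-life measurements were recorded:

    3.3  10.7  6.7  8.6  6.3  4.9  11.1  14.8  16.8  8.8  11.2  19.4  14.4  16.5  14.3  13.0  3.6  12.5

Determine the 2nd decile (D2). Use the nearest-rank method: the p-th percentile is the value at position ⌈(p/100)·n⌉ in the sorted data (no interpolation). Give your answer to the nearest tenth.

Sorted: 3.3, 3.6, 4.9, 6.3, 6.7, 8.6, 8.8, 10.7, 11.1, 11.2, 12.5, 13.0, 14.3, 14.4, 14.8, 16.5, 16.8, 19.4.
n = 18.
Position = ⌈20/100 · 18⌉ = ⌈3.6⌉ = 4.
The value at rank 4 is 6.3.

6.3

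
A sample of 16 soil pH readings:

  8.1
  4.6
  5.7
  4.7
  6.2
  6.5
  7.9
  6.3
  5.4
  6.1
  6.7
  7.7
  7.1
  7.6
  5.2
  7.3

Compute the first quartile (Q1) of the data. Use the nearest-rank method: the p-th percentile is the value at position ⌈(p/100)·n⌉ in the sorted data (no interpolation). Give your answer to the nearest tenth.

Sorted: 4.6, 4.7, 5.2, 5.4, 5.7, 6.1, 6.2, 6.3, 6.5, 6.7, 7.1, 7.3, 7.6, 7.7, 7.9, 8.1.
n = 16.
Position = ⌈25/100 · 16⌉ = ⌈4⌉ = 4.
The value at rank 4 is 5.4.

5.4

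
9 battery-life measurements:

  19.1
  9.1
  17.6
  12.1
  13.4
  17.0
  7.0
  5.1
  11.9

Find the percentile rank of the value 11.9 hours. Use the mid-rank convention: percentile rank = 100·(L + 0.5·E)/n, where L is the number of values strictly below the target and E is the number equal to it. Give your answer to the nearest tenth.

38.9

Sorted: 5.1, 7.0, 9.1, 11.9, 12.1, 13.4, 17.0, 17.6, 19.1.
Count below 11.9: L = 3; count equal: E = 1; n = 9.
Percentile rank = 100·(3 + 0.5·1)/9 = 100·3.5/9 = 38.89.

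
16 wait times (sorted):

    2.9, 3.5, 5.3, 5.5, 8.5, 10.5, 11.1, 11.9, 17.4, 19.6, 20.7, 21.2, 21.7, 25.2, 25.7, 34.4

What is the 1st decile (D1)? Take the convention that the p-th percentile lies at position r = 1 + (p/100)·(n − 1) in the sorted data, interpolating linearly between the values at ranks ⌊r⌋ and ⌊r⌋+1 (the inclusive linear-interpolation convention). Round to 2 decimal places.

n = 16.
r = 1 + (10/100)·(16 − 1) = 1 + 1.5 = 2.5.
Rank 2 is 3.5 and rank 3 is 5.3.
Interpolate: 3.5 + 0.5·(5.3 − 3.5) = 3.5 + 0.5·1.8 = 4.4.

4.40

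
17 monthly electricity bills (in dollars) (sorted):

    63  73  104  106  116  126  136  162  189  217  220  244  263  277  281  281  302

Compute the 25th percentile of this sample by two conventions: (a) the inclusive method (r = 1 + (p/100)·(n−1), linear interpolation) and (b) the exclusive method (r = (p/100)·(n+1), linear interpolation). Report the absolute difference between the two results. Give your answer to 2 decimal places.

5.00

n = 17.
(a) r = 5 → value at rank 5 = 116.
(b) r = 4.5; between ranks 4 (106) and 5 (116): 111.
|116 − 111| = 5.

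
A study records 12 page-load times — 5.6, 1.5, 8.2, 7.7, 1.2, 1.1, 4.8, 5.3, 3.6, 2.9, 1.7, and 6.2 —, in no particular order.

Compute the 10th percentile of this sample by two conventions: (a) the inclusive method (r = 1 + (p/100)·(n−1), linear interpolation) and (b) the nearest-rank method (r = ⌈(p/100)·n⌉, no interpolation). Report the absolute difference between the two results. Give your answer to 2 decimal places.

0.03

Sorted: 1.1, 1.2, 1.5, 1.7, 2.9, 3.6, 4.8, 5.3, 5.6, 6.2, 7.7, 8.2.
n = 12.
(a) r = 2.1; between ranks 2 (1.2) and 3 (1.5): 1.23.
(b) the nearest-rank method: rank 2 → 1.2.
|1.23 − 1.2| = 0.03.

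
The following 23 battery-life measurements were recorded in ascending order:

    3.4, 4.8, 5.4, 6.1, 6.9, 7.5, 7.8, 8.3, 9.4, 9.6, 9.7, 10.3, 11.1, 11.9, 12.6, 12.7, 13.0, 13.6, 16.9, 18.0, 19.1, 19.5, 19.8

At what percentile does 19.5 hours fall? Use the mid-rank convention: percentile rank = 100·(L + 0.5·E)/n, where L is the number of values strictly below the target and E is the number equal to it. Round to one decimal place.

Count below 19.5: L = 21; count equal: E = 1; n = 23.
Percentile rank = 100·(21 + 0.5·1)/23 = 100·21.5/23 = 93.48.

93.5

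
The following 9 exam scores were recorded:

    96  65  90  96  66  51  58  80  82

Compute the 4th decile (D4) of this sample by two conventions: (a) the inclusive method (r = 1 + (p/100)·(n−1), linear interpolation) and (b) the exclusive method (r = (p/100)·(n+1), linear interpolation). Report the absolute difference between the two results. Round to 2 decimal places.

2.80

Sorted: 51, 58, 65, 66, 80, 82, 90, 96, 96.
n = 9.
(a) r = 4.2; between ranks 4 (66) and 5 (80): 68.8.
(b) r = 4 → value at rank 4 = 66.
|68.8 − 66| = 2.8.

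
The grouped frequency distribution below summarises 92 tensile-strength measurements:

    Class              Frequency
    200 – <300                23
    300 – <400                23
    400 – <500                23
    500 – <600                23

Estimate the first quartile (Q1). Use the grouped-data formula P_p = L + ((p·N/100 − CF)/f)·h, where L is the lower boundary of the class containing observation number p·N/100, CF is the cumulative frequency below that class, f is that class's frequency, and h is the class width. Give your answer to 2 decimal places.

N = 92; target position k = 25/100 · 92 = 23.
Cumulative frequencies: 23, 46, 69, 92.
Observation 23 falls in the class 200 – <300.
L = 200, CF = 0, f = 23, h = 100.
P25 = 200 + ((23 − 0)/23)·100 = 200 + 100 = 300.

300.00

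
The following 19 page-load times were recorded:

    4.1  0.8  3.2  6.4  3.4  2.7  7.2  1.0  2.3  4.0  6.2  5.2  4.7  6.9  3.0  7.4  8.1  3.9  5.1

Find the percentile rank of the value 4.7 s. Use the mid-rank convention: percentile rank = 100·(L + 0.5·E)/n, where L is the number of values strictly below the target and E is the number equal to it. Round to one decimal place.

55.3

Sorted: 0.8, 1.0, 2.3, 2.7, 3.0, 3.2, 3.4, 3.9, 4.0, 4.1, 4.7, 5.1, 5.2, 6.2, 6.4, 6.9, 7.2, 7.4, 8.1.
Count below 4.7: L = 10; count equal: E = 1; n = 19.
Percentile rank = 100·(10 + 0.5·1)/19 = 100·10.5/19 = 55.26.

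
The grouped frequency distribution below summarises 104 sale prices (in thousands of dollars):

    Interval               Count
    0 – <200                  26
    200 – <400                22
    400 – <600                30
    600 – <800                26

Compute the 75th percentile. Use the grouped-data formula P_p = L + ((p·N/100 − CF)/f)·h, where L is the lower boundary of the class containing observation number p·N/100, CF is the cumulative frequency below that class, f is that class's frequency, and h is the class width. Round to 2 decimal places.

600.00

N = 104; target position k = 75/100 · 104 = 78.
Cumulative frequencies: 26, 48, 78, 104.
Observation 78 falls in the class 400 – <600.
L = 400, CF = 48, f = 30, h = 200.
P75 = 400 + ((78 − 48)/30)·200 = 400 + 200 = 600.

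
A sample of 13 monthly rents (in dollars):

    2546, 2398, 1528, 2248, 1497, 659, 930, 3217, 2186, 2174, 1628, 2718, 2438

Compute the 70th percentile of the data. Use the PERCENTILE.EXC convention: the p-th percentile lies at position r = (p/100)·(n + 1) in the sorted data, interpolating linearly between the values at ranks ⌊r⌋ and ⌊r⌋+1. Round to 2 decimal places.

2430.00

Sorted: 659, 930, 1497, 1528, 1628, 2174, 2186, 2248, 2398, 2438, 2546, 2718, 3217.
n = 13.
r = (70/100)·(13 + 1) = 9.8.
Rank 9 is 2398 and rank 10 is 2438.
Interpolate: 2398 + 0.8·(2438 − 2398) = 2398 + 0.8·40 = 2430.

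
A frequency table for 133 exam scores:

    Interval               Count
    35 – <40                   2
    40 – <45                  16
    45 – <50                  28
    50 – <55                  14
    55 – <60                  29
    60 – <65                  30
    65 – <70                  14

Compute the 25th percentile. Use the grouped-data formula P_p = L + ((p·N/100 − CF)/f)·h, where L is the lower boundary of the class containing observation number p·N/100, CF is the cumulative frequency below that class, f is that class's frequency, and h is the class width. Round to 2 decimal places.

47.72

N = 133; target position k = 25/100 · 133 = 33.25.
Cumulative frequencies: 2, 18, 46, 60, 89, 119, 133.
Observation 33.25 falls in the class 45 – <50.
L = 45, CF = 18, f = 28, h = 5.
P25 = 45 + ((33.25 − 18)/28)·5 = 45 + 2.72321 = 47.7232.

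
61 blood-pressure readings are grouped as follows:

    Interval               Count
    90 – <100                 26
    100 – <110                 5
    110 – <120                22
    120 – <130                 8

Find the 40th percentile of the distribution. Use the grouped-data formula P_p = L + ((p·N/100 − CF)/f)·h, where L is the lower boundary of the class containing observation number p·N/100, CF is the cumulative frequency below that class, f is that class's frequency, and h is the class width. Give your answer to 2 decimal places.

99.38

N = 61; target position k = 40/100 · 61 = 24.4.
Cumulative frequencies: 26, 31, 53, 61.
Observation 24.4 falls in the class 90 – <100.
L = 90, CF = 0, f = 26, h = 10.
P40 = 90 + ((24.4 − 0)/26)·10 = 90 + 9.38462 = 99.3846.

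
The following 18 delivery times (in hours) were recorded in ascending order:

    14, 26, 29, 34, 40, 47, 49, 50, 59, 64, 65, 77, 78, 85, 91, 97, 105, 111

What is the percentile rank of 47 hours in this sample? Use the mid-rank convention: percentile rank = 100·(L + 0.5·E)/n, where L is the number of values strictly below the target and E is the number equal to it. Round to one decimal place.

30.6

Count below 47: L = 5; count equal: E = 1; n = 18.
Percentile rank = 100·(5 + 0.5·1)/18 = 100·5.5/18 = 30.56.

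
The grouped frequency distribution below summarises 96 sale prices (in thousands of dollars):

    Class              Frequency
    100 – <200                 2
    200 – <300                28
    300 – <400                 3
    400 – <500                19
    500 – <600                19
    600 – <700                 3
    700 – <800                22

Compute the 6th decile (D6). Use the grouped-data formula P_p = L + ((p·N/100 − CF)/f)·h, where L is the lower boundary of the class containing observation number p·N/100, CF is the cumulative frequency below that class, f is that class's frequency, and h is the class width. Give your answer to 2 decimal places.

N = 96; target position k = 60/100 · 96 = 57.6.
Cumulative frequencies: 2, 30, 33, 52, 71, 74, 96.
Observation 57.6 falls in the class 500 – <600.
L = 500, CF = 52, f = 19, h = 100.
P60 = 500 + ((57.6 − 52)/19)·100 = 500 + 29.4737 = 529.474.

529.47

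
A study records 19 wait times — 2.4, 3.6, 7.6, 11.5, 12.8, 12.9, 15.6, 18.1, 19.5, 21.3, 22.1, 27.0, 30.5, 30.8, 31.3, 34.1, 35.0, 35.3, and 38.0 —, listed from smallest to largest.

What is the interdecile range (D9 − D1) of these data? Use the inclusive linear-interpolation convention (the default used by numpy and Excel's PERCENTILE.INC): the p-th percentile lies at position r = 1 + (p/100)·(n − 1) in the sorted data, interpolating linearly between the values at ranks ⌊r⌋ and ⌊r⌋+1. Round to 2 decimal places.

n = 19.
P10: r = 2.8; ranks 2–3 are 3.6, 7.6; interpolating gives 6.8.
P90: r = 17.2; ranks 17–18 are 35.0, 35.3; interpolating gives 35.06.
Difference: 35.06 − 6.8 = 28.26.

28.26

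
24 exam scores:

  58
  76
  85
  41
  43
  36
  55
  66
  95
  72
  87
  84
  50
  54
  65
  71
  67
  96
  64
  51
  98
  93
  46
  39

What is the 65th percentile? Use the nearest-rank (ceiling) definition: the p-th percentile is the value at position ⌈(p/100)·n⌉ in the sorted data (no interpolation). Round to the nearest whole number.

Sorted: 36, 39, 41, 43, 46, 50, 51, 54, 55, 58, 64, 65, 66, 67, 71, 72, 76, 84, 85, 87, 93, 95, 96, 98.
n = 24.
Position = ⌈65/100 · 24⌉ = ⌈15.6⌉ = 16.
The value at rank 16 is 72.

72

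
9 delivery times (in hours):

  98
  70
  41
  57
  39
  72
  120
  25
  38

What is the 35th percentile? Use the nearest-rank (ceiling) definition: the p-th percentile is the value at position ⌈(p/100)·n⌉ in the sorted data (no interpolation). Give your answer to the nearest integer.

41

Sorted: 25, 38, 39, 41, 57, 70, 72, 98, 120.
n = 9.
Position = ⌈35/100 · 9⌉ = ⌈3.15⌉ = 4.
The value at rank 4 is 41.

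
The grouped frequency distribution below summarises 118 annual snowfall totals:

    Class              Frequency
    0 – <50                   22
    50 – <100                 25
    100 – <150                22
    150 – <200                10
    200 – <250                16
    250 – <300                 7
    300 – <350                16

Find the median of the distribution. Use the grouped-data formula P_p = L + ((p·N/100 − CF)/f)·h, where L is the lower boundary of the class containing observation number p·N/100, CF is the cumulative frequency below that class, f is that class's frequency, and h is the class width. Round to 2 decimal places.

N = 118; target position k = 50/100 · 118 = 59.
Cumulative frequencies: 22, 47, 69, 79, 95, 102, 118.
Observation 59 falls in the class 100 – <150.
L = 100, CF = 47, f = 22, h = 50.
P50 = 100 + ((59 − 47)/22)·50 = 100 + 27.2727 = 127.273.

127.27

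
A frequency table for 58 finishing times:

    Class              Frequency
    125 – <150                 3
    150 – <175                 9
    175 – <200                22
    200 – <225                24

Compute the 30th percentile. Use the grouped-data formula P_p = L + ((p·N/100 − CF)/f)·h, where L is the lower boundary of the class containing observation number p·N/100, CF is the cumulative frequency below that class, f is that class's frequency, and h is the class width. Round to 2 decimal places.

N = 58; target position k = 30/100 · 58 = 17.4.
Cumulative frequencies: 3, 12, 34, 58.
Observation 17.4 falls in the class 175 – <200.
L = 175, CF = 12, f = 22, h = 25.
P30 = 175 + ((17.4 − 12)/22)·25 = 175 + 6.13636 = 181.136.

181.14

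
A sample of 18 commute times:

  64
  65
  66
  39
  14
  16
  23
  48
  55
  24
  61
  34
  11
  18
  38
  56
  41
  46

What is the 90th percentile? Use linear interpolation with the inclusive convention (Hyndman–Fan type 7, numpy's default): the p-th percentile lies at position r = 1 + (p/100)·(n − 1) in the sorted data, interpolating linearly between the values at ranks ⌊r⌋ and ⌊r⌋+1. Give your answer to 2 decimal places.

64.30

Sorted: 11, 14, 16, 18, 23, 24, 34, 38, 39, 41, 46, 48, 55, 56, 61, 64, 65, 66.
n = 18.
r = 1 + (90/100)·(18 − 1) = 1 + 15.3 = 16.3.
Rank 16 is 64 and rank 17 is 65.
Interpolate: 64 + 0.3·(65 − 64) = 64 + 0.3·1 = 64.3.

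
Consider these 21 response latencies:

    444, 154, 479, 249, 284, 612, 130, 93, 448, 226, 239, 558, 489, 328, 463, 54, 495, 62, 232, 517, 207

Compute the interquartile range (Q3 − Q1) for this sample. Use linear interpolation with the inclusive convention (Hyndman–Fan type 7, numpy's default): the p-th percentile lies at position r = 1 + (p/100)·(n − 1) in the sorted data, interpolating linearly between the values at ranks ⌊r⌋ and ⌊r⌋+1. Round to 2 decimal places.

272.00

Sorted: 54, 62, 93, 130, 154, 207, 226, 232, 239, 249, 284, 328, 444, 448, 463, 479, 489, 495, 517, 558, 612.
n = 21.
P25: r = 6 (integer) → 207.
P75: r = 16 (integer) → 479.
Difference: 479 − 207 = 272.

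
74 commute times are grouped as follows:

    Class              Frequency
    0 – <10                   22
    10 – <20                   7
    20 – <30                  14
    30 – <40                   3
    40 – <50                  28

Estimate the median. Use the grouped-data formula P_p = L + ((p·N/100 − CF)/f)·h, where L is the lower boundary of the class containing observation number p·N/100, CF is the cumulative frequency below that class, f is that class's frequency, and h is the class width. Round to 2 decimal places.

25.71

N = 74; target position k = 50/100 · 74 = 37.
Cumulative frequencies: 22, 29, 43, 46, 74.
Observation 37 falls in the class 20 – <30.
L = 20, CF = 29, f = 14, h = 10.
P50 = 20 + ((37 − 29)/14)·10 = 20 + 5.71429 = 25.7143.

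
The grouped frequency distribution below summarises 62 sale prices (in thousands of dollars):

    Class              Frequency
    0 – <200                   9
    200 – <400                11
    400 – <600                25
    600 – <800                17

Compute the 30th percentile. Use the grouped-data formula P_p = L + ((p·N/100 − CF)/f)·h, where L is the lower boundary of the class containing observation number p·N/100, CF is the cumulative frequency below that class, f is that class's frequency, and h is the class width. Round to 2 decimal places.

N = 62; target position k = 30/100 · 62 = 18.6.
Cumulative frequencies: 9, 20, 45, 62.
Observation 18.6 falls in the class 200 – <400.
L = 200, CF = 9, f = 11, h = 200.
P30 = 200 + ((18.6 − 9)/11)·200 = 200 + 174.545 = 374.545.

374.55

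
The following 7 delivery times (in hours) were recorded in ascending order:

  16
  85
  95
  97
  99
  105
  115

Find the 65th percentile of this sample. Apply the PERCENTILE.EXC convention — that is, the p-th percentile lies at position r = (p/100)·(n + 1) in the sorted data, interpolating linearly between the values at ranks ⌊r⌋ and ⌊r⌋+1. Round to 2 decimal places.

100.20

n = 7.
r = (65/100)·(7 + 1) = 5.2.
Rank 5 is 99 and rank 6 is 105.
Interpolate: 99 + 0.2·(105 − 99) = 99 + 0.2·6 = 100.2.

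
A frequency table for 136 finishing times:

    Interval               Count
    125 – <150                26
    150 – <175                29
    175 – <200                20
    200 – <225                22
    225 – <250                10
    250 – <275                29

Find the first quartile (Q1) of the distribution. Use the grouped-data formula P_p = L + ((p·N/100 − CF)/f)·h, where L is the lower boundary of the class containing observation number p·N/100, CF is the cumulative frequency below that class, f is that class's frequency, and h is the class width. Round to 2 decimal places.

N = 136; target position k = 25/100 · 136 = 34.
Cumulative frequencies: 26, 55, 75, 97, 107, 136.
Observation 34 falls in the class 150 – <175.
L = 150, CF = 26, f = 29, h = 25.
P25 = 150 + ((34 − 26)/29)·25 = 150 + 6.89655 = 156.897.

156.90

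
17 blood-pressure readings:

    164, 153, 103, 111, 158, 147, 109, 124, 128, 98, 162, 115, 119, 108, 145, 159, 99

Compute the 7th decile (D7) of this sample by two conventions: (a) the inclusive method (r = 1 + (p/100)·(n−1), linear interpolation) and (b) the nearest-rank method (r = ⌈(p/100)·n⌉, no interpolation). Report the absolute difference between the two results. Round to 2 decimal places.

Sorted: 98, 99, 103, 108, 109, 111, 115, 119, 124, 128, 145, 147, 153, 158, 159, 162, 164.
n = 17.
(a) r = 12.2; between ranks 12 (147) and 13 (153): 148.2.
(b) the nearest-rank method: rank 12 → 147.
|148.2 − 147| = 1.2.

1.20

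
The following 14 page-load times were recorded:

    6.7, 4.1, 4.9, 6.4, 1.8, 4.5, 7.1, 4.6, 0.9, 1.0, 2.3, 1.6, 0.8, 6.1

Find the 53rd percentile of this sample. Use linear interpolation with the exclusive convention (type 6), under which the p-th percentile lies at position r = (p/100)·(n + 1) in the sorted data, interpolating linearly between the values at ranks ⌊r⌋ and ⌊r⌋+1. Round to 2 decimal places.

4.48

Sorted: 0.8, 0.9, 1.0, 1.6, 1.8, 2.3, 4.1, 4.5, 4.6, 4.9, 6.1, 6.4, 6.7, 7.1.
n = 14.
r = (53/100)·(14 + 1) = 7.95.
Rank 7 is 4.1 and rank 8 is 4.5.
Interpolate: 4.1 + 0.95·(4.5 − 4.1) = 4.1 + 0.95·0.4 = 4.48.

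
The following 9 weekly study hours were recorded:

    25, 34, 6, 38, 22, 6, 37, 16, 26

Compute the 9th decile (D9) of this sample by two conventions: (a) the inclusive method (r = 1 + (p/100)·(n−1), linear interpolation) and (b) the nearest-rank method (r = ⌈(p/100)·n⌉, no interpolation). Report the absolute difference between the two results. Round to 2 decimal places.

0.80

Sorted: 6, 6, 16, 22, 25, 26, 34, 37, 38.
n = 9.
(a) r = 8.2; between ranks 8 (37) and 9 (38): 37.2.
(b) the nearest-rank method: rank 9 → 38.
|37.2 − 38| = 0.8.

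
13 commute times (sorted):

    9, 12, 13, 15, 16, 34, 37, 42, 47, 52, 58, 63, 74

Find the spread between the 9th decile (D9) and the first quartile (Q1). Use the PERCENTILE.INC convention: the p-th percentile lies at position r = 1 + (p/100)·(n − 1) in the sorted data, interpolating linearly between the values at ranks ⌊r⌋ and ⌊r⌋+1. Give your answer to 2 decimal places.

47.00

n = 13.
P25: r = 4 (integer) → 15.
P90: r = 11.8; ranks 11–12 are 58, 63; interpolating gives 62.
Difference: 62 − 15 = 47.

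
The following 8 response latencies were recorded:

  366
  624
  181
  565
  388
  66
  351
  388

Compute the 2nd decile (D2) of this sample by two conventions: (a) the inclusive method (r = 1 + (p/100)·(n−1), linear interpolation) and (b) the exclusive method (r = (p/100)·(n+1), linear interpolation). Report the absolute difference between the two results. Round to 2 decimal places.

Sorted: 66, 181, 351, 366, 388, 388, 565, 624.
n = 8.
(a) r = 2.4; between ranks 2 (181) and 3 (351): 249.
(b) r = 1.8; between ranks 1 (66) and 2 (181): 158.
|249 − 158| = 91.

91.00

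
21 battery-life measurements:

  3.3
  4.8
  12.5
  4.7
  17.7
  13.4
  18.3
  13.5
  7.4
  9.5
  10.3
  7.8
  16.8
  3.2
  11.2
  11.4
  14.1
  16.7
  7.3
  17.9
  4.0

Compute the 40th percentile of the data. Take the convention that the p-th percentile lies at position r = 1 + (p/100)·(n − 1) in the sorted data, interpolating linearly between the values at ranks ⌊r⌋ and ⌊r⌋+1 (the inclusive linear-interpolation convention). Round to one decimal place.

Sorted: 3.2, 3.3, 4.0, 4.7, 4.8, 7.3, 7.4, 7.8, 9.5, 10.3, 11.2, 11.4, 12.5, 13.4, 13.5, 14.1, 16.7, 16.8, 17.7, 17.9, 18.3.
n = 21.
r = 1 + (40/100)·(21 − 1) = 1 + 8 = 9.
r is an integer, so P40 is the value at rank 9: 9.5.

9.5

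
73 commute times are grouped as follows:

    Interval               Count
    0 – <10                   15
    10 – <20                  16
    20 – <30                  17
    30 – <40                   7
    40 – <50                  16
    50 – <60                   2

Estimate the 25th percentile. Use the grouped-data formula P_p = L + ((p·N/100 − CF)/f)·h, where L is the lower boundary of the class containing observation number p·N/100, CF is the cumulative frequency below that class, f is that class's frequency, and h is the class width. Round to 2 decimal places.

N = 73; target position k = 25/100 · 73 = 18.25.
Cumulative frequencies: 15, 31, 48, 55, 71, 73.
Observation 18.25 falls in the class 10 – <20.
L = 10, CF = 15, f = 16, h = 10.
P25 = 10 + ((18.25 − 15)/16)·10 = 10 + 2.03125 = 12.0312.

12.03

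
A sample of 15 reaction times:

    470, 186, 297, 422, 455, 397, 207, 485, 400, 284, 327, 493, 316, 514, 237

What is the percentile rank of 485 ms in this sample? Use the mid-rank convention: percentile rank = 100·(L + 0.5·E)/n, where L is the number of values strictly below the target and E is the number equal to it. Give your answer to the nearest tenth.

Sorted: 186, 207, 237, 284, 297, 316, 327, 397, 400, 422, 455, 470, 485, 493, 514.
Count below 485: L = 12; count equal: E = 1; n = 15.
Percentile rank = 100·(12 + 0.5·1)/15 = 100·12.5/15 = 83.33.

83.3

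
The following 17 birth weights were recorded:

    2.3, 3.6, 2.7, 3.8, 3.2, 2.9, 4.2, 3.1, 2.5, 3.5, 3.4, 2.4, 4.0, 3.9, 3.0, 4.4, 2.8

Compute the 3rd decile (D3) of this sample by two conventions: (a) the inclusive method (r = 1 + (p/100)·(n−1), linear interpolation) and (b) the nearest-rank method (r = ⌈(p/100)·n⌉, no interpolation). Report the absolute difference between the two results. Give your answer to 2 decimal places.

Sorted: 2.3, 2.4, 2.5, 2.7, 2.8, 2.9, 3.0, 3.1, 3.2, 3.4, 3.5, 3.6, 3.8, 3.9, 4.0, 4.2, 4.4.
n = 17.
(a) r = 5.8; between ranks 5 (2.8) and 6 (2.9): 2.88.
(b) the nearest-rank method: rank 6 → 2.9.
|2.88 − 2.9| = 0.02.

0.02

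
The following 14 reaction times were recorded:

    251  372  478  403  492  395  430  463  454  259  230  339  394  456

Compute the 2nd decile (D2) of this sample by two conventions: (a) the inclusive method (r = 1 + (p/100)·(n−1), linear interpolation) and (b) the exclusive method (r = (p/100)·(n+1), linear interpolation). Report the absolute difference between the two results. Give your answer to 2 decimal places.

48.00

Sorted: 230, 251, 259, 339, 372, 394, 395, 403, 430, 454, 456, 463, 478, 492.
n = 14.
(a) r = 3.6; between ranks 3 (259) and 4 (339): 307.
(b) r = 3 → value at rank 3 = 259.
|307 − 259| = 48.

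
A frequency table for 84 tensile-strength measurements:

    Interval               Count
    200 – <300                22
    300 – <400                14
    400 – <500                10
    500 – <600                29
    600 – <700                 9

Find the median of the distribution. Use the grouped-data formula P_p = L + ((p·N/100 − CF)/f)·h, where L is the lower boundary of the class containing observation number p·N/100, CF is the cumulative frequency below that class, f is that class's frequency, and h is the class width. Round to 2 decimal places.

N = 84; target position k = 50/100 · 84 = 42.
Cumulative frequencies: 22, 36, 46, 75, 84.
Observation 42 falls in the class 400 – <500.
L = 400, CF = 36, f = 10, h = 100.
P50 = 400 + ((42 − 36)/10)·100 = 400 + 60 = 460.

460.00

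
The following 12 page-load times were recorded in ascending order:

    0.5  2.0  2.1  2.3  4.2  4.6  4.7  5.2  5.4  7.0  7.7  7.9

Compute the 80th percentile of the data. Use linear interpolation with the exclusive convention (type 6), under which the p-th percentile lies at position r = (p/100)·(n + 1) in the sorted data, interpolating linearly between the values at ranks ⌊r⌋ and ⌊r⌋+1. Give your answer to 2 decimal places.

n = 12.
r = (80/100)·(12 + 1) = 10.4.
Rank 10 is 7.0 and rank 11 is 7.7.
Interpolate: 7.0 + 0.4·(7.7 − 7.0) = 7.0 + 0.4·0.7 = 7.28.

7.28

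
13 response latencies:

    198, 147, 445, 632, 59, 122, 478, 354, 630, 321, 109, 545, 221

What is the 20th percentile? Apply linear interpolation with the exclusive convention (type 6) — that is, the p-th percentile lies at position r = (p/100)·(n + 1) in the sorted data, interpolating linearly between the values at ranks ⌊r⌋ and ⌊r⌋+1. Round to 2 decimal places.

119.40

Sorted: 59, 109, 122, 147, 198, 221, 321, 354, 445, 478, 545, 630, 632.
n = 13.
r = (20/100)·(13 + 1) = 2.8.
Rank 2 is 109 and rank 3 is 122.
Interpolate: 109 + 0.8·(122 − 109) = 109 + 0.8·13 = 119.4.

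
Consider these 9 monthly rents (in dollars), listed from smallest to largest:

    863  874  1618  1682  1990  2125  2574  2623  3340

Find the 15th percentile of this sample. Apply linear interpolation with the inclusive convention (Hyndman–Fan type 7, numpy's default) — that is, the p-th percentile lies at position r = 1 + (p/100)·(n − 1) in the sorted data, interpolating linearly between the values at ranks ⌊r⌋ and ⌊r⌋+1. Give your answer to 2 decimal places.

n = 9.
r = 1 + (15/100)·(9 − 1) = 1 + 1.2 = 2.2.
Rank 2 is 874 and rank 3 is 1618.
Interpolate: 874 + 0.2·(1618 − 874) = 874 + 0.2·744 = 1022.8.

1022.80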